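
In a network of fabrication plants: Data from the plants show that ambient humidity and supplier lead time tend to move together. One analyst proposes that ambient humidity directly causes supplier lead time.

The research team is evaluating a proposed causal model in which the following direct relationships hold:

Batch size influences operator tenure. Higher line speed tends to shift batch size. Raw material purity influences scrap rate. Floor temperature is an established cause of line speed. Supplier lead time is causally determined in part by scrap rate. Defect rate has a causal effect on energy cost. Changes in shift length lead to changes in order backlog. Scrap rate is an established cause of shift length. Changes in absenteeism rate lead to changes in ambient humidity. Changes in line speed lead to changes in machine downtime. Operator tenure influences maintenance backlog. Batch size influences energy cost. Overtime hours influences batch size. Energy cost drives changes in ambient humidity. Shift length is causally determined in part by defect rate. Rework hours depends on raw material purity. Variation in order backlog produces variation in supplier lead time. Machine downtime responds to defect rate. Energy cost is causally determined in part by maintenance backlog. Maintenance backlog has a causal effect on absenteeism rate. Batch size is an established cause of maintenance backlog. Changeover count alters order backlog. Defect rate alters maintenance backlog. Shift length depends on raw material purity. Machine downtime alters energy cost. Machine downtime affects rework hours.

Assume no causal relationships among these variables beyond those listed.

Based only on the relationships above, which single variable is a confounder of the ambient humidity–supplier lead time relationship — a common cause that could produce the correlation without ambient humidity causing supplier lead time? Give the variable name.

Defect rate has a causal path to ambient humidity (defect rate → energy cost → ambient humidity) and a separate causal path to supplier lead time (defect rate → shift length → order backlog → supplier lead time), so it is a common cause of both.
No stated relationship gives ambient humidity a causal route to supplier lead time, so the correlation is explained by the shared upstream cause rather than a direct effect.

defect rate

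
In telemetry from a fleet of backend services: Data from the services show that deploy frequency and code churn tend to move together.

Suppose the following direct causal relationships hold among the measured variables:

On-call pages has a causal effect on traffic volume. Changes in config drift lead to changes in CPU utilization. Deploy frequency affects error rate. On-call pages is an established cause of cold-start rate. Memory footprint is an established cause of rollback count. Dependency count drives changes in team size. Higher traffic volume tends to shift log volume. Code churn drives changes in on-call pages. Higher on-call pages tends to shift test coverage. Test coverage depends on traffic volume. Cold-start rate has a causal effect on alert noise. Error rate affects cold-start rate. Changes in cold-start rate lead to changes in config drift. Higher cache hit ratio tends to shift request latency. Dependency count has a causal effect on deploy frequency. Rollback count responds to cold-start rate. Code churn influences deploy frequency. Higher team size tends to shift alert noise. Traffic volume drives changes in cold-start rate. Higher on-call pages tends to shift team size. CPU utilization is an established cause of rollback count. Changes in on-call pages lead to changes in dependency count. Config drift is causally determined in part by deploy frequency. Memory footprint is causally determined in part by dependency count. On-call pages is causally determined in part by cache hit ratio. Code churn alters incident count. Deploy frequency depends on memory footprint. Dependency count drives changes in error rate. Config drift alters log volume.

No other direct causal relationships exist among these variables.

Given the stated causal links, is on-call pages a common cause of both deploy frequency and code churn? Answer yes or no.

On-call pages has no stated causal path to code churn. A confounder must cause both variables, so on-call pages does not qualify.

no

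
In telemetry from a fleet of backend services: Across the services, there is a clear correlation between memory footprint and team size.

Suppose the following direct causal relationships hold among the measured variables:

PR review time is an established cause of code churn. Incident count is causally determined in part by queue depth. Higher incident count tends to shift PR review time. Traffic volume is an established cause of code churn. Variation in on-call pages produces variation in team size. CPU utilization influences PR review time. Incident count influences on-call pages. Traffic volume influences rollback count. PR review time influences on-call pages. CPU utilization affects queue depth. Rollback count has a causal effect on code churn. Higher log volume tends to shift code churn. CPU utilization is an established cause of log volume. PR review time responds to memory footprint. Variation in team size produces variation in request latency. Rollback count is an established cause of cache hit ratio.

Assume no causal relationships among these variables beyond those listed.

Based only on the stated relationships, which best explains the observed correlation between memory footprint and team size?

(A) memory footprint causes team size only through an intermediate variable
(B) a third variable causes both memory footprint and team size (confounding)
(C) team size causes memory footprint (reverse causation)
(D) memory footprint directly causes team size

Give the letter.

Memory footprint reaches team size through memory footprint → PR review time → on-call pages → team size — an indirect causal chain with no direct memory footprint → team size link. No variable causes both memory footprint and team size, so confounding is ruled out; the effect is mediated.

A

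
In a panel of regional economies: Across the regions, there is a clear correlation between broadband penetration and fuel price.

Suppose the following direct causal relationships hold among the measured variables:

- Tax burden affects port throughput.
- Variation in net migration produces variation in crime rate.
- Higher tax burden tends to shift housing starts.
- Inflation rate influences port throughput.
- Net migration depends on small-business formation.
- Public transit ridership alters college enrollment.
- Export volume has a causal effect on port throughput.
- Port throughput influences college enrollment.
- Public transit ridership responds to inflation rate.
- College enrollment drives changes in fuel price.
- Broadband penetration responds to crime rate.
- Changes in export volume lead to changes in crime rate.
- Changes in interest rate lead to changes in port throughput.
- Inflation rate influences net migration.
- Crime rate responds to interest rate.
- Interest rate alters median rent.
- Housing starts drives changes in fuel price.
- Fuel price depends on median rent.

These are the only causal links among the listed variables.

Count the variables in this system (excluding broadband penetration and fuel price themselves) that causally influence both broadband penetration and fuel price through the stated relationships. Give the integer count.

3

The common causes are: export volume (to broadband penetration via export volume → crime rate → broadband penetration; to fuel price via export volume → port throughput → college enrollment → fuel price); inflation rate (to broadband penetration via inflation rate → net migration → crime rate → broadband penetration; to fuel price via inflation rate → port throughput → college enrollment → fuel price); interest rate (to broadband penetration via interest rate → crime rate → broadband penetration; to fuel price via interest rate → median rent → fuel price).
Every other variable lacks a causal path to at least one of broadband penetration and fuel price.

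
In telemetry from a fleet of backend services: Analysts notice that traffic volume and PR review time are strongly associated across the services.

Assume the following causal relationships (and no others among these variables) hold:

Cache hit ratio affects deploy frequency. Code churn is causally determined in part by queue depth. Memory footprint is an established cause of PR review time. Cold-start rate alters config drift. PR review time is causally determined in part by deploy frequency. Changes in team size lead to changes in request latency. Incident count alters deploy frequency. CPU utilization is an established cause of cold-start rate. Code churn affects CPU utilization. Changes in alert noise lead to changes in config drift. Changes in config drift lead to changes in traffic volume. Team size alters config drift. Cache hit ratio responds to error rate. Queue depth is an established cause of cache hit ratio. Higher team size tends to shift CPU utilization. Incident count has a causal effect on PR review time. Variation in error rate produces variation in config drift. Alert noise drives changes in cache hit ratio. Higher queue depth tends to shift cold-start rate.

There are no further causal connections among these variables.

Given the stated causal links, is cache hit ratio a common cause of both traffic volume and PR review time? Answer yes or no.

Cache hit ratio has no stated causal path to traffic volume. A confounder must cause both variables, so cache hit ratio does not qualify.

no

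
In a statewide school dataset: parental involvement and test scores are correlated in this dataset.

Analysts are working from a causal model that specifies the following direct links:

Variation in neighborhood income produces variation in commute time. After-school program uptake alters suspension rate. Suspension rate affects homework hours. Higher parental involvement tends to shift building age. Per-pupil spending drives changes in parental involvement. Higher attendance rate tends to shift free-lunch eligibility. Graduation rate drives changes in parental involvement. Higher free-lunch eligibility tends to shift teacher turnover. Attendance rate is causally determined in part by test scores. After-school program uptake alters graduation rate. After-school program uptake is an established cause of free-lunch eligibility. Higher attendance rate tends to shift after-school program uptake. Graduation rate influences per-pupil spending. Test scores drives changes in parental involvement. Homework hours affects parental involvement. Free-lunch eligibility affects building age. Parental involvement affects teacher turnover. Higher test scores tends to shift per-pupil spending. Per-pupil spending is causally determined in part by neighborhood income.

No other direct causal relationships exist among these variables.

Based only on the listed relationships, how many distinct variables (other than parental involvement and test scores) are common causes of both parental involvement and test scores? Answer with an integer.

0

No listed variable has a causal path to both parental involvement and test scores, so there are no common causes.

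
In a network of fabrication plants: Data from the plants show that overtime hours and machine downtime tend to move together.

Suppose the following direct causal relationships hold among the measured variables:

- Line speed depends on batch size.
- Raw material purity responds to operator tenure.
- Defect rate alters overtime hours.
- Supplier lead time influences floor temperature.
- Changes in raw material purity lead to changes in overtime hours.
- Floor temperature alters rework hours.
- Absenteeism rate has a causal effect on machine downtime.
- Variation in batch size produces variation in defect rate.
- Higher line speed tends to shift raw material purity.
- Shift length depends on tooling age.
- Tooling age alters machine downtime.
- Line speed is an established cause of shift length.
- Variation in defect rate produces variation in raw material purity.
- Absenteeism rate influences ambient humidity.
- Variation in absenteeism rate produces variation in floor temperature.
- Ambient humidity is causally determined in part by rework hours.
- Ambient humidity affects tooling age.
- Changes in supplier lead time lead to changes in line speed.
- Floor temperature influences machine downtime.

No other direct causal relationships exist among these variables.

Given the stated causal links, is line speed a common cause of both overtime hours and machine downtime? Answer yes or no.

no

Line speed has no stated causal path to machine downtime. A confounder must cause both variables, so line speed does not qualify.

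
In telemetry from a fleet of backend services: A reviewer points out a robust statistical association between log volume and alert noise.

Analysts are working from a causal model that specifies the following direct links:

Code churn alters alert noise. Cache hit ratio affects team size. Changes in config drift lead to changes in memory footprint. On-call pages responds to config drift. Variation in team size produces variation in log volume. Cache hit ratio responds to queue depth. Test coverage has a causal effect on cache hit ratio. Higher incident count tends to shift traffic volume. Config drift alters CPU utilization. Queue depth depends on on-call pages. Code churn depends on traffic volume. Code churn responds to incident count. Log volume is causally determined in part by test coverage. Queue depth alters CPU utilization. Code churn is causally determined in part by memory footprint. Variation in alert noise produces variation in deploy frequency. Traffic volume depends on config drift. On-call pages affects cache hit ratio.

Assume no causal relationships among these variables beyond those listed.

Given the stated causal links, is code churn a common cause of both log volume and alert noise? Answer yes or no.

no

Code churn has no stated causal path to log volume. A confounder must cause both variables, so code churn does not qualify.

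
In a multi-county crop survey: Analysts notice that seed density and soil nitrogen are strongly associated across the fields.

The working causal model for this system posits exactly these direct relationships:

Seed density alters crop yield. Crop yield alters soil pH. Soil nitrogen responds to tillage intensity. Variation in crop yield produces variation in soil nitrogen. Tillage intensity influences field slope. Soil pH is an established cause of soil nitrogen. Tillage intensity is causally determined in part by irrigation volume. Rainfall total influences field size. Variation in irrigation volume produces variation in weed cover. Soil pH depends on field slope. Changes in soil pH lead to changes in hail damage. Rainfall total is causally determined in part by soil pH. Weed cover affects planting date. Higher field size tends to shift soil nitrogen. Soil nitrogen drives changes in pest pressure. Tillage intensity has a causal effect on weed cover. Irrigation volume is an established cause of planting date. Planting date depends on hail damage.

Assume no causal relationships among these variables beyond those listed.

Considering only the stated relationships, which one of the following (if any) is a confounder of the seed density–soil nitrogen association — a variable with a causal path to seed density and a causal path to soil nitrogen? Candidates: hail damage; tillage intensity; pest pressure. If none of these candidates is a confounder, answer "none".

None of the listed candidates has causal paths to both seed density and soil nitrogen in the stated relationships, so none is a common cause.

none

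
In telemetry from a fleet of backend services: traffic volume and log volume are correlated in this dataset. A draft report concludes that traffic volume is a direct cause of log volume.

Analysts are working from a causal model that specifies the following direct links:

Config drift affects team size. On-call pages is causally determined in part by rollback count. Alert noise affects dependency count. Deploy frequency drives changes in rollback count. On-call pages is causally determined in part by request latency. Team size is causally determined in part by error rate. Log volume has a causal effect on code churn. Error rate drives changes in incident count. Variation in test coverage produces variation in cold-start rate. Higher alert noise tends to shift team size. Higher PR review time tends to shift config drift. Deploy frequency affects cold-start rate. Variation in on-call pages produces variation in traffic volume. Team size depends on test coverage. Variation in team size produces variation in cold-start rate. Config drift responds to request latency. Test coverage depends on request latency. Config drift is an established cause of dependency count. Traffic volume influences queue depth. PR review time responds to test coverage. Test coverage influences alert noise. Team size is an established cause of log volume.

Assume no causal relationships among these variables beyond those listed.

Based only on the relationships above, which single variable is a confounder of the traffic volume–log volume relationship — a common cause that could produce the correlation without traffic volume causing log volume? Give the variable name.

request latency

Request latency has a causal path to traffic volume (request latency → on-call pages → traffic volume) and a separate causal path to log volume (request latency → config drift → team size → log volume), so it is a common cause of both.
No stated relationship gives traffic volume a causal route to log volume, so the correlation is explained by the shared upstream cause rather than a direct effect.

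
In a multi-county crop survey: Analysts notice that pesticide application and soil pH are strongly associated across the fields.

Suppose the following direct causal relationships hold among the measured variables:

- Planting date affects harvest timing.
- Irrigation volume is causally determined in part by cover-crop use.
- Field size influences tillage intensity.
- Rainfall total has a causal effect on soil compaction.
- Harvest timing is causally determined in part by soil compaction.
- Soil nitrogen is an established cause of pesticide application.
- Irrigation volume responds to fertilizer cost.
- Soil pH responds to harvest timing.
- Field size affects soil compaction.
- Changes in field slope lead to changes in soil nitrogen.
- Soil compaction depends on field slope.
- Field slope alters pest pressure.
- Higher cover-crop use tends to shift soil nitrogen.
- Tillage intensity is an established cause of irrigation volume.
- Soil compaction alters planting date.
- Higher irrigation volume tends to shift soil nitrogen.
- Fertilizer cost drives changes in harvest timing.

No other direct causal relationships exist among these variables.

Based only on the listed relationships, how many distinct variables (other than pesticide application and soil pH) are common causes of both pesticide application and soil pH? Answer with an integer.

3

The common causes are: fertilizer cost (to pesticide application via fertilizer cost → irrigation volume → soil nitrogen → pesticide application; to soil pH via fertilizer cost → harvest timing → soil pH); field size (to pesticide application via field size → tillage intensity → irrigation volume → soil nitrogen → pesticide application; to soil pH via field size → soil compaction → harvest timing → soil pH); field slope (to pesticide application via field slope → soil nitrogen → pesticide application; to soil pH via field slope → soil compaction → harvest timing → soil pH).
Every other variable lacks a causal path to at least one of pesticide application and soil pH.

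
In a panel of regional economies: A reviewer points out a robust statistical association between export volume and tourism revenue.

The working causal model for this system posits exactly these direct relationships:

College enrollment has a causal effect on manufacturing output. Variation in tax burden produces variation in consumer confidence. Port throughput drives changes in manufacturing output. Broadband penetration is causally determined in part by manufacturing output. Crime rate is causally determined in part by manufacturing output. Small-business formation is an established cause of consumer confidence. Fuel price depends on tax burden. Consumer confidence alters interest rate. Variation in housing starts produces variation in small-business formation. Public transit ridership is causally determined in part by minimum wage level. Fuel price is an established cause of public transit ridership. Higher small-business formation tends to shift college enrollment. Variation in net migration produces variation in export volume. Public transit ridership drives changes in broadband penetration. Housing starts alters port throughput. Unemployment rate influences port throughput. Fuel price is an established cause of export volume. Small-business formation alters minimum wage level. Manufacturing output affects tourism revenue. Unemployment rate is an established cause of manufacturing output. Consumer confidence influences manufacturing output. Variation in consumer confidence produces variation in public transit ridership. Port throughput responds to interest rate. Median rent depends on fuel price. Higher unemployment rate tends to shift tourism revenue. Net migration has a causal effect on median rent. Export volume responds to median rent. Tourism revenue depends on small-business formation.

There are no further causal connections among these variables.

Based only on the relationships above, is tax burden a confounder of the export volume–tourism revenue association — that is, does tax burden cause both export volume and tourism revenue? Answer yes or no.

yes

Tax burden has a causal path to export volume (tax burden → fuel price → export volume) and to tourism revenue (tax burden → consumer confidence → manufacturing output → tourism revenue), so it is a common cause of both — a confounder.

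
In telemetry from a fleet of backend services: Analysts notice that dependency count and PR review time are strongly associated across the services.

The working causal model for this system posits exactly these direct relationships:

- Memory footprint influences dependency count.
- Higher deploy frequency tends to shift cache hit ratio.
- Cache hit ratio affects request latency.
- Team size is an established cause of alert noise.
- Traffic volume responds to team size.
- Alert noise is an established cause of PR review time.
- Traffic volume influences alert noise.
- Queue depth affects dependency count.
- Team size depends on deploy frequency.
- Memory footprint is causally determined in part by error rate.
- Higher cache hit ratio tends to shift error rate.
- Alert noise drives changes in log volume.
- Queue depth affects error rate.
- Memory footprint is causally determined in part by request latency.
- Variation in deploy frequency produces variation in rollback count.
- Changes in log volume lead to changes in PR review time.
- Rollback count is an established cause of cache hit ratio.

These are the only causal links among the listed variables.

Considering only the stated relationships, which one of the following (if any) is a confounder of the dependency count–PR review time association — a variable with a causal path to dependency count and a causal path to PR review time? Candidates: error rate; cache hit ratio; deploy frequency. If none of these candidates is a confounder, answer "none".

Deploy frequency causes dependency count (deploy frequency → cache hit ratio → error rate → memory footprint → dependency count) and also causes PR review time (deploy frequency → team size → alert noise → PR review time); it is a common cause of both.
Each of the other candidates lacks a causal path to at least one of dependency count and PR review time, so they do not confound the relationship.

deploy frequency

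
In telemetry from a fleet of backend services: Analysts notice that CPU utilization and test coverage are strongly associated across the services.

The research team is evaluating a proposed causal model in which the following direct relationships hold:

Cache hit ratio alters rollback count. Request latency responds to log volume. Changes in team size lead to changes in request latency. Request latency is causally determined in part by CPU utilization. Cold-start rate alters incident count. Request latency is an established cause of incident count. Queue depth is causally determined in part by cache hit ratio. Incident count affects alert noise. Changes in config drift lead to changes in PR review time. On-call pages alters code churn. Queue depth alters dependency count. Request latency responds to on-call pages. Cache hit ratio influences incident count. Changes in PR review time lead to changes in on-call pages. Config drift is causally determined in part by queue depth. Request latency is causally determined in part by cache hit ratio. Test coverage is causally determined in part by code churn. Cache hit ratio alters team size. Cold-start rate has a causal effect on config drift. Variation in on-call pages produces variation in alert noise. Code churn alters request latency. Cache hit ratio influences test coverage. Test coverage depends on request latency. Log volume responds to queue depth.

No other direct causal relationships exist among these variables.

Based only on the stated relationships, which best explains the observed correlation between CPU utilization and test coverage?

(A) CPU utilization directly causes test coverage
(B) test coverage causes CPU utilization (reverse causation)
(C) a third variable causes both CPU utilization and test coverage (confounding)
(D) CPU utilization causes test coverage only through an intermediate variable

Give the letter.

D

CPU utilization reaches test coverage through CPU utilization → request latency → test coverage — an indirect causal chain with no direct CPU utilization → test coverage link. No variable causes both CPU utilization and test coverage, so confounding is ruled out; the effect is mediated.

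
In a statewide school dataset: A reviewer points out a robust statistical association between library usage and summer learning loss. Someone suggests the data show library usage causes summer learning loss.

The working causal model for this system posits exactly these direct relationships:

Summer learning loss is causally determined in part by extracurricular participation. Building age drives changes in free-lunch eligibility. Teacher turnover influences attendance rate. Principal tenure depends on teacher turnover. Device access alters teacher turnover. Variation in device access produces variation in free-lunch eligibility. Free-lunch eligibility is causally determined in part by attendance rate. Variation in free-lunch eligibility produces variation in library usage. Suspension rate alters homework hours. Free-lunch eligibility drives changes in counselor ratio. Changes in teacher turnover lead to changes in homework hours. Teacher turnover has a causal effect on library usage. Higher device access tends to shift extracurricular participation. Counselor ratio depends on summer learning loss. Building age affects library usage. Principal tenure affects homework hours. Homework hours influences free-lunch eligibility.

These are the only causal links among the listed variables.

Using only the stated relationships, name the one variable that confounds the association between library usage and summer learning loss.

Device access has a causal path to library usage (device access → teacher turnover → library usage) and a separate causal path to summer learning loss (device access → extracurricular participation → summer learning loss), so it is a common cause of both.
No stated relationship gives library usage a causal route to summer learning loss, so the correlation is explained by the shared upstream cause rather than a direct effect.

device access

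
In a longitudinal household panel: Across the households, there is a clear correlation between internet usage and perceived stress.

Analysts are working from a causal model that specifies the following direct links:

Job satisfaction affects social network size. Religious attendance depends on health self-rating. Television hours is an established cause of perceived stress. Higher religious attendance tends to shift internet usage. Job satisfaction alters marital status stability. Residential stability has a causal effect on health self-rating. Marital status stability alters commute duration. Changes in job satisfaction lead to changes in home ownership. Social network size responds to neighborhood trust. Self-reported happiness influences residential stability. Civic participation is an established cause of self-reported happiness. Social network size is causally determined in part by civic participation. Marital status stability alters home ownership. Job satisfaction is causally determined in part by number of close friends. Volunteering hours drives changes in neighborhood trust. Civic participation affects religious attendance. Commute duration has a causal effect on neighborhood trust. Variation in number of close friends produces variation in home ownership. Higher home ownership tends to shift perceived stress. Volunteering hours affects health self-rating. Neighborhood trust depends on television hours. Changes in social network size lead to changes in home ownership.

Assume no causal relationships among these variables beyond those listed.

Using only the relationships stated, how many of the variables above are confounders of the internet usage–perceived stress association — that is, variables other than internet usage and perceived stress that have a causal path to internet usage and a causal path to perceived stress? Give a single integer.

The common causes are: civic participation (to internet usage via civic participation → religious attendance → internet usage; to perceived stress via civic participation → social network size → home ownership → perceived stress); volunteering hours (to internet usage via volunteering hours → health self-rating → religious attendance → internet usage; to perceived stress via volunteering hours → neighborhood trust → social network size → home ownership → perceived stress).
Every other variable lacks a causal path to at least one of internet usage and perceived stress.

2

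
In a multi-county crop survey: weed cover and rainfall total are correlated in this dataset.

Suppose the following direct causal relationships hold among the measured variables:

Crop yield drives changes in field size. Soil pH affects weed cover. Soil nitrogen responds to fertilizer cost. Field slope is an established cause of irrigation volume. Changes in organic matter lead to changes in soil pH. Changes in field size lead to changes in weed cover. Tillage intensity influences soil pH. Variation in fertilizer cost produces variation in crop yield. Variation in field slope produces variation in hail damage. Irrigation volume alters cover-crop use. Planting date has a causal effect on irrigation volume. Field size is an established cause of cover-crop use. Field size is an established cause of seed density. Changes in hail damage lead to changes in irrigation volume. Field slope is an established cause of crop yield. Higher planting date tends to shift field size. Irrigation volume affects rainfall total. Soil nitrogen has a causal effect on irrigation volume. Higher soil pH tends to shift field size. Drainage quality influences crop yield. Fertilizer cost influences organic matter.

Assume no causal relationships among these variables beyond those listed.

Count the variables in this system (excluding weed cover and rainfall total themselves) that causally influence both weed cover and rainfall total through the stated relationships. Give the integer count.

3

The common causes are: fertilizer cost (to weed cover via fertilizer cost → crop yield → field size → weed cover; to rainfall total via fertilizer cost → soil nitrogen → irrigation volume → rainfall total); field slope (to weed cover via field slope → crop yield → field size → weed cover; to rainfall total via field slope → irrigation volume → rainfall total); planting date (to weed cover via planting date → field size → weed cover; to rainfall total via planting date → irrigation volume → rainfall total).
Every other variable lacks a causal path to at least one of weed cover and rainfall total.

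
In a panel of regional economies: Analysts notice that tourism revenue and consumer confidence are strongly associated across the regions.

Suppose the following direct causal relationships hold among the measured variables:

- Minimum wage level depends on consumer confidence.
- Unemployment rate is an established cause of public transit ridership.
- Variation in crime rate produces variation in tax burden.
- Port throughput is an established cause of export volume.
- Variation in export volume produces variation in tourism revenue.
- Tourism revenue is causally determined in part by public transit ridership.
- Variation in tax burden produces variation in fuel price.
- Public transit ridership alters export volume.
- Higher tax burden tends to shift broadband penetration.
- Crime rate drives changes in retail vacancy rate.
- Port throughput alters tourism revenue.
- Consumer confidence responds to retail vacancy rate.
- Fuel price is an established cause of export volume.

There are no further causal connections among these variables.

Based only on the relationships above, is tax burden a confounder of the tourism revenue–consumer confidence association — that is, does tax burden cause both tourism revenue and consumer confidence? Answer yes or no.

Tax burden has no stated causal path to consumer confidence. A confounder must cause both variables, so tax burden does not qualify.

no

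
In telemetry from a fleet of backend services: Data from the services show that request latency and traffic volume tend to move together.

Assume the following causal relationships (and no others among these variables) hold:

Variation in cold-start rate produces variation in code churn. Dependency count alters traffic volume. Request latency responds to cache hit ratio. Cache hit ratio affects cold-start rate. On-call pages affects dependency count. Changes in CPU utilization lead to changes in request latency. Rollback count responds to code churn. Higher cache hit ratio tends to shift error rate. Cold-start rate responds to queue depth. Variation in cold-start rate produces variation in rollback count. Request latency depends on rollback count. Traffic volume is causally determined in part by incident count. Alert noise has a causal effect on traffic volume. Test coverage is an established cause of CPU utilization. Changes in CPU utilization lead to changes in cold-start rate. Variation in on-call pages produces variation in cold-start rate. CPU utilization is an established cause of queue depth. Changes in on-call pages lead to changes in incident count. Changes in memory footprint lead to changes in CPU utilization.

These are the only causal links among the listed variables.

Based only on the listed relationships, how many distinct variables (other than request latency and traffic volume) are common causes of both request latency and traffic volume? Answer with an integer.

1

The common causes are: on-call pages (to request latency via on-call pages → cold-start rate → rollback count → request latency; to traffic volume via on-call pages → dependency count → traffic volume).
Every other variable lacks a causal path to at least one of request latency and traffic volume.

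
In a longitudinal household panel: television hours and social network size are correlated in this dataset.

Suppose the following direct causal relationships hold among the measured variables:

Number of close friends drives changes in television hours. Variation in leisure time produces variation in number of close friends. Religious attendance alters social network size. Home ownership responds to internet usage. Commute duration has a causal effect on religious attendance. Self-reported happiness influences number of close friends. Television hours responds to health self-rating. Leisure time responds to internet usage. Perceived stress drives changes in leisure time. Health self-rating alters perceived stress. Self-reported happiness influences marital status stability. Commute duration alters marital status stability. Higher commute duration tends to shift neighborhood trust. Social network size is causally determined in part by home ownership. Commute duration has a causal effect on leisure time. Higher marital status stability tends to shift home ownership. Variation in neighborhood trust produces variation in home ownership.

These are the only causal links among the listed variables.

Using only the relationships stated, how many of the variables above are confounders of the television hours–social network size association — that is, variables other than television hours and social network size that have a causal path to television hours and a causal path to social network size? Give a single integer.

3

The common causes are: commute duration (to television hours via commute duration → leisure time → number of close friends → television hours; to social network size via commute duration → religious attendance → social network size); internet usage (to television hours via internet usage → leisure time → number of close friends → television hours; to social network size via internet usage → home ownership → social network size); self-reported happiness (to television hours via self-reported happiness → number of close friends → television hours; to social network size via self-reported happiness → marital status stability → home ownership → social network size).
Every other variable lacks a causal path to at least one of television hours and social network size.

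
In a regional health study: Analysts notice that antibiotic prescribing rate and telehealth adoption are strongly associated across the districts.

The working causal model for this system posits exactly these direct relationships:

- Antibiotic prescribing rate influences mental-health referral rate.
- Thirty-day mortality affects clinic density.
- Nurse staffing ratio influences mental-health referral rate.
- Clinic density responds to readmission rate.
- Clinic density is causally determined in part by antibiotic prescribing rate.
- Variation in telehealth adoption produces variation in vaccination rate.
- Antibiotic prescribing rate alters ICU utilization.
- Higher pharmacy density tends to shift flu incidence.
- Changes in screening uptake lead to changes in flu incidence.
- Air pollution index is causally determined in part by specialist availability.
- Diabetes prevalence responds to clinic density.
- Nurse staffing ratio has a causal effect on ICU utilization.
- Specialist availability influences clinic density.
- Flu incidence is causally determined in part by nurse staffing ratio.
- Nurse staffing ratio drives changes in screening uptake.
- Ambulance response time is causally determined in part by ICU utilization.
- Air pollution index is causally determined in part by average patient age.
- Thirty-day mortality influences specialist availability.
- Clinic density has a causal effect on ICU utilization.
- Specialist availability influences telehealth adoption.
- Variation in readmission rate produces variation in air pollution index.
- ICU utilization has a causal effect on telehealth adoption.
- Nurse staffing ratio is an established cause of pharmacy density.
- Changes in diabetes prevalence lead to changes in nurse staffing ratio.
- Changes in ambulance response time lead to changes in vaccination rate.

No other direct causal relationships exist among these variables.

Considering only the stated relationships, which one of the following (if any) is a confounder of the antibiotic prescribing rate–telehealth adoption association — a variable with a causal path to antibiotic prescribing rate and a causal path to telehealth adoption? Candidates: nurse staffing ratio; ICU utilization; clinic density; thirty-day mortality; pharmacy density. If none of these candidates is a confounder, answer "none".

None of the listed candidates has causal paths to both antibiotic prescribing rate and telehealth adoption in the stated relationships, so none is a common cause.

none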